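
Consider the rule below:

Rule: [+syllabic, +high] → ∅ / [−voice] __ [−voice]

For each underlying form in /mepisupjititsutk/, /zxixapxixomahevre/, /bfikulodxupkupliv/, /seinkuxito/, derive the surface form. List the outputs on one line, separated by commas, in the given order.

mepspjittstk, zxxapxxomahevre, bfkulodxpkpliv, seinkxto

/mepisupjititsutk/: /i/ is a high vowel flanked by voiceless consonants /p/ and /s/, so it deletes. /u/ is a high vowel flanked by voiceless consonants /s/ and /p/, so it deletes. /i/ is a high vowel flanked by voiceless consonants /t/ and /t/, so it deletes. /u/ is a high vowel flanked by voiceless consonants /s/ and /t/, so it deletes. → [mepspjittstk].
/zxixapxixomahevre/: /i/ is a high vowel flanked by voiceless consonants /x/ and /x/, so it deletes. /i/ is a high vowel flanked by voiceless consonants /x/ and /x/, so it deletes. → [zxxapxxomahevre].
/bfikulodxupkupliv/: /i/ is a high vowel flanked by voiceless consonants /f/ and /k/, so it deletes. /u/ is a high vowel flanked by voiceless consonants /x/ and /p/, so it deletes. /u/ is a high vowel flanked by voiceless consonants /k/ and /p/, so it deletes. → [bfkulodxpkpliv].
/seinkuxito/: /u/ is a high vowel flanked by voiceless consonants /k/ and /x/, so it deletes. /i/ is a high vowel flanked by voiceless consonants /x/ and /t/, so it deletes. → [seinkxto].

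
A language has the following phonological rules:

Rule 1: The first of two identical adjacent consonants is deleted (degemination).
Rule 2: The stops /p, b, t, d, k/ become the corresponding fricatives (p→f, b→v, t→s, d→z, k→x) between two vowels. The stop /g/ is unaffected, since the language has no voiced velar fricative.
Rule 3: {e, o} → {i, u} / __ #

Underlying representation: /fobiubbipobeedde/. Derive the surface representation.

foviuvifoveezi

Rule 1 (degemination): /bb/ is a geminate; the first /b/ deletes. /dd/ is a geminate; the first /d/ deletes. /fobiubbipobeedde/ → fobiubipobeede.
Rule 2 (intervocalic spirantization): /b/ is a stop between vowels /o/ and /i/, so it spirantizes to the fricative [v]. /b/ is a stop between vowels /u/ and /i/, so it spirantizes to the fricative [v]. /p/ is a stop between vowels /i/ and /o/, so it spirantizes to the fricative [f]. /b/ is a stop between vowels /o/ and /e/, so it spirantizes to the fricative [v]. /d/ is a stop between vowels /e/ and /e/, so it spirantizes to the fricative [z]. /fobiubipobeede/ → foviuvifoveeze.
Rule 3 (final vowel raising): /e/ is a mid vowel in word-final position, so it raises to [i]. /foviuvifoveeze/ → foviuvifoveezi.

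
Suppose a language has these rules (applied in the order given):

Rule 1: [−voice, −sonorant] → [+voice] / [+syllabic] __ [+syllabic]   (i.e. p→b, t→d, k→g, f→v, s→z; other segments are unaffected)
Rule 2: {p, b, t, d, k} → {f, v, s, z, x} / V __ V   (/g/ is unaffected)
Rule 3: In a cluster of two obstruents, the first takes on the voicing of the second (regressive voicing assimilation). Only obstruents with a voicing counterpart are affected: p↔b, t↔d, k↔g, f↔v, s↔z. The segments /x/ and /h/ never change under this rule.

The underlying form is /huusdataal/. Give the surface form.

huuzdazaal

Rule 1 (intervocalic voicing): /t/ is a voiceless obstruent between vowels /a/ and /a/, so it voices to [d]. /huusdataal/ → huusdadaal.
Rule 2 (intervocalic spirantization): /d/ is a stop between vowels /a/ and /a/, so it spirantizes to the fricative [z]. /huusdadaal/ → huusdazaal.
Rule 3 (regressive voicing assimilation): /s/ precedes the voiced obstruent /d/, so it voices to [z] by assimilation. /huusdazaal/ → huuzdazaal.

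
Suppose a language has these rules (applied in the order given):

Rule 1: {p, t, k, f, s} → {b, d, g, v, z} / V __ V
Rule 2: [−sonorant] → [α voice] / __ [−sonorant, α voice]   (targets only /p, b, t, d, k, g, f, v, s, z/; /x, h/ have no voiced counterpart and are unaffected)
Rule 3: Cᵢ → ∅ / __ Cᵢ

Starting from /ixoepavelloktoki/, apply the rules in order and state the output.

ixoebaveloktogi

Rule 1 (intervocalic voicing): /p/ is a voiceless obstruent between vowels /e/ and /a/, so it voices to [b]. /k/ is a voiceless obstruent between vowels /o/ and /i/, so it voices to [g]. /ixoepavelloktoki/ → ixoebavelloktogi.
Rule 2 (regressive voicing assimilation): no segment meets the environment; /ixoebavelloktogi/ is unchanged.
Rule 3 (degemination): /ll/ is a geminate; the first /l/ deletes. /ixoebavelloktogi/ → ixoebaveloktogi.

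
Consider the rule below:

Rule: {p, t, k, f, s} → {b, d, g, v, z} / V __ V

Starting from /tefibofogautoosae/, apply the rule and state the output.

tevibovogaudoozae

/f/ is a voiceless obstruent between vowels /e/ and /i/, so it voices to [v].
/f/ is a voiceless obstruent between vowels /o/ and /o/, so it voices to [v].
/t/ is a voiceless obstruent between vowels /u/ and /o/, so it voices to [d].
/s/ is a voiceless obstruent between vowels /o/ and /a/, so it voices to [z].
Surface form: [tevibovogaudoozae].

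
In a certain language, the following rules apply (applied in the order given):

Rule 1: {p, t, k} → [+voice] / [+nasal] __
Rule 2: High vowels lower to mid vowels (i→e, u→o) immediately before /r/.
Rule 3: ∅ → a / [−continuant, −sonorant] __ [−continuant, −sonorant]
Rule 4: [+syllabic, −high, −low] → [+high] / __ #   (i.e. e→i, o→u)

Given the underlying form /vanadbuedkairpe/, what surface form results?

vanadabuedakaerpi

Rule 1 (post-nasal voicing): no segment meets the environment; /vanadbuedkairpe/ is unchanged.
Rule 2 (pre-rhotic lowering): /i/ is a high vowel immediately before /r/, so it lowers to [e]. /vanadbuedkairpe/ → vanadbuedkaerpe.
Rule 3 (stop-cluster a-epenthesis): /d/ and /b/ form a stop–stop cluster, so [a] is inserted between them. /d/ and /k/ form a stop–stop cluster, so [a] is inserted between them. /vanadbuedkaerpe/ → vanadabuedakaerpe.
Rule 4 (final vowel raising): /e/ is a mid vowel in word-final position, so it raises to [i]. /vanadabuedakaerpe/ → vanadabuedakaerpi.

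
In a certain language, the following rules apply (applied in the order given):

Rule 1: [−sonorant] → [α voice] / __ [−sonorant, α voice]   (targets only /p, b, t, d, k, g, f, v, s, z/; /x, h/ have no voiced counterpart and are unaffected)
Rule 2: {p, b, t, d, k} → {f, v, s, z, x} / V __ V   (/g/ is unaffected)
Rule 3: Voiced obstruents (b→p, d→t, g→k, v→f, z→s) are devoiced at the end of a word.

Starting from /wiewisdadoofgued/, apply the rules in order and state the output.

wiewizdazoovguet

Rule 1 (regressive voicing assimilation): /s/ precedes the voiced obstruent /d/, so it voices to [z] by assimilation. /f/ precedes the voiced obstruent /g/, so it voices to [v] by assimilation. /wiewisdadoofgued/ → wiewizdadoovgued.
Rule 2 (intervocalic spirantization): /d/ is a stop between vowels /a/ and /o/, so it spirantizes to the fricative [z]. /wiewizdadoovgued/ → wiewizdazoovgued.
Rule 3 (final devoicing): /d/ is a voiced obstruent in word-final position, so it devoices to [t]. /wiewizdazoovgued/ → wiewizdazoovguet.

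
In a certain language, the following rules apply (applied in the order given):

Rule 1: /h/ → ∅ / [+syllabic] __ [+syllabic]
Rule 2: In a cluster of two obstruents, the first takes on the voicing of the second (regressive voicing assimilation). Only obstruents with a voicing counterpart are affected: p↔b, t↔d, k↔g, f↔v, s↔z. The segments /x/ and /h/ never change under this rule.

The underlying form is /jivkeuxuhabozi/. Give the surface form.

Rule 1 (intervocalic h-deletion): /h/ occurs between vowels /u/ and /a/, so it deletes. /jivkeuxuhabozi/ → jivkeuxuabozi.
Rule 2 (regressive voicing assimilation): /v/ precedes the voiceless obstruent /k/, so it devoices to [f] by assimilation. /jivkeuxuabozi/ → jifkeuxuabozi.

jifkeuxuabozi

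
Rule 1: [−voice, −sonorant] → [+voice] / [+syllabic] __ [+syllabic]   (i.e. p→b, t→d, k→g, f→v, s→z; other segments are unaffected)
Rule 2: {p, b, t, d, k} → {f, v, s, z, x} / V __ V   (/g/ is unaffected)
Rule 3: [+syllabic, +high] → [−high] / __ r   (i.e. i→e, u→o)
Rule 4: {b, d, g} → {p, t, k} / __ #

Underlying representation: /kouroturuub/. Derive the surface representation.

Rule 1 (intervocalic voicing): /t/ is a voiceless obstruent between vowels /o/ and /u/, so it voices to [d]. /kouroturuub/ → kouroduruub.
Rule 2 (intervocalic spirantization): /d/ is a stop between vowels /o/ and /u/, so it spirantizes to the fricative [z]. /kouroduruub/ → kourozuruub.
Rule 3 (pre-rhotic lowering): /u/ is a high vowel immediately before /r/, so it lowers to [o]. /u/ is a high vowel immediately before /r/, so it lowers to [o]. /kourozuruub/ → koorozoruub.
Rule 4 (final devoicing): /b/ is a voiced stop in word-final position, so it devoices to [p]. /koorozoruub/ → koorozoruup.

koorozoruup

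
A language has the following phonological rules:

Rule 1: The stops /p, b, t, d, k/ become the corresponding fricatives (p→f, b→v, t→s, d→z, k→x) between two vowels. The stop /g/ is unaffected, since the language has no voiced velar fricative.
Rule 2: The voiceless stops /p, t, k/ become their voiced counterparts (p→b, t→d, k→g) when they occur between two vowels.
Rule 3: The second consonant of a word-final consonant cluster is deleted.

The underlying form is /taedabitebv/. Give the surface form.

taezaviseb

Rule 1 (intervocalic spirantization): /d/ is a stop between vowels /e/ and /a/, so it spirantizes to the fricative [z]. /b/ is a stop between vowels /a/ and /i/, so it spirantizes to the fricative [v]. /t/ is a stop between vowels /i/ and /e/, so it spirantizes to the fricative [s]. /taedabitebv/ → taezavisebv.
Rule 2 (intervocalic voicing): no segment meets the environment; /taezavisebv/ is unchanged.
Rule 3 (final cluster simplification): /v/ is the second consonant of a word-final cluster /bv/, so it deletes. /taezavisebv/ → taezaviseb.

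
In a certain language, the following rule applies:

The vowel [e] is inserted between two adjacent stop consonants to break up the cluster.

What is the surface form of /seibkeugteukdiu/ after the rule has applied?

/b/ and /k/ form a stop–stop cluster, so [e] is inserted between them.
/g/ and /t/ form a stop–stop cluster, so [e] is inserted between them.
/k/ and /d/ form a stop–stop cluster, so [e] is inserted between them.
Surface form: [seibekeugeteukediu].

seibekeugeteukediu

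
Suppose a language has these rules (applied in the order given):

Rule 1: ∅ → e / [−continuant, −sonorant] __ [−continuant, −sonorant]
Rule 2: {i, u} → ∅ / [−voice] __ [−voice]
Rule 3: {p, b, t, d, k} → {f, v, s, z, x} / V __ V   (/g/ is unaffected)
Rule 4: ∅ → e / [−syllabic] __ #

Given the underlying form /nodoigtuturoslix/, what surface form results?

Rule 1 (stop-cluster e-epenthesis): /g/ and /t/ form a stop–stop cluster, so [e] is inserted between them. /nodoigtuturoslix/ → nodoigetuturoslix.
Rule 2 (high vowel syncope): /u/ is a high vowel flanked by voiceless consonants /t/ and /t/, so it deletes. /nodoigetuturoslix/ → nodoigetturoslix.
Rule 3 (intervocalic spirantization): /d/ is a stop between vowels /o/ and /o/, so it spirantizes to the fricative [z]. /nodoigetturoslix/ → nozoigetturoslix.
Rule 4 (final e-epenthesis): the form ends in the consonant /x/, so [e] is inserted word-finally. /nozoigetturoslix/ → nozoigetturoslixe.

nozoigetturoslixe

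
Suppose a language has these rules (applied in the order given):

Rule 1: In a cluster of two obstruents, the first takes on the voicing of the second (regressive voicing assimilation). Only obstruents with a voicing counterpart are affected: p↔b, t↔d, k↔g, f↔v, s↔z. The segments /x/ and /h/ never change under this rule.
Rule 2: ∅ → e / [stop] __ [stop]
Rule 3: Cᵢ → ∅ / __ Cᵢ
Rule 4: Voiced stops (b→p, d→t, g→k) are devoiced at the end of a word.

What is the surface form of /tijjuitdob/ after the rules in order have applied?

tijuidedop

Rule 1 (regressive voicing assimilation): /t/ precedes the voiced obstruent /d/, so it voices to [d] by assimilation. /tijjuitdob/ → tijjuiddob.
Rule 2 (stop-cluster e-epenthesis): /d/ and /d/ form a stop–stop cluster, so [e] is inserted between them. /tijjuiddob/ → tijjuidedob.
Rule 3 (degemination): /jj/ is a geminate; the first /j/ deletes. /tijjuidedob/ → tijuidedob.
Rule 4 (final devoicing): /b/ is a voiced stop in word-final position, so it devoices to [p]. /tijuidedob/ → tijuidedop.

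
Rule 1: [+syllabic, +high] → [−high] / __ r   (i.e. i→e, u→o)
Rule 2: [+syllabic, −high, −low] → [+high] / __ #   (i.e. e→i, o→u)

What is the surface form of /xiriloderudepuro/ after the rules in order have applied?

xeriloderudeporu

Rule 1 (pre-rhotic lowering): /i/ is a high vowel immediately before /r/, so it lowers to [e]. /u/ is a high vowel immediately before /r/, so it lowers to [o]. /xiriloderudepuro/ → xeriloderudeporo.
Rule 2 (final vowel raising): /o/ is a mid vowel in word-final position, so it raises to [u]. /xeriloderudeporo/ → xeriloderudeporu.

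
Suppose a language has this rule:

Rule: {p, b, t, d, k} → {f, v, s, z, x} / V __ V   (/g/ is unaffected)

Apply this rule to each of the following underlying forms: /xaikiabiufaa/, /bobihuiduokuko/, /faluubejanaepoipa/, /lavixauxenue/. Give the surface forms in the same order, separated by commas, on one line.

xaixiaviufaa, bovihuizuoxuxo, faluuvejanaefoifa, lavixauxenue

/xaikiabiufaa/: /k/ is a stop between vowels /i/ and /i/, so it spirantizes to the fricative [x]. /b/ is a stop between vowels /a/ and /i/, so it spirantizes to the fricative [v]. → [xaixiaviufaa].
/bobihuiduokuko/: /b/ is a stop between vowels /o/ and /i/, so it spirantizes to the fricative [v]. /d/ is a stop between vowels /i/ and /u/, so it spirantizes to the fricative [z]. /k/ is a stop between vowels /o/ and /u/, so it spirantizes to the fricative [x]. /k/ is a stop between vowels /u/ and /o/, so it spirantizes to the fricative [x]. → [bovihuizuoxuxo].
/faluubejanaepoipa/: /b/ is a stop between vowels /u/ and /e/, so it spirantizes to the fricative [v]. /p/ is a stop between vowels /e/ and /o/, so it spirantizes to the fricative [f]. /p/ is a stop between vowels /i/ and /a/, so it spirantizes to the fricative [f]. → [faluuvejanaefoifa].
/lavixauxenue/: the rule's environment is not met; surfaces unchanged as [lavixauxenue].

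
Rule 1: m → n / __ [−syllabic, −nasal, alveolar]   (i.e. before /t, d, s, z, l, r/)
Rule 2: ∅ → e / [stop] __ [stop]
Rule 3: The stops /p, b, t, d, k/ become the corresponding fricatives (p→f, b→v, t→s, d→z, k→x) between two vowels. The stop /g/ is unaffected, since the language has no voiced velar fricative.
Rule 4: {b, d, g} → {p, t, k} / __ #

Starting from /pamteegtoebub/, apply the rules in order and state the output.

panteegesoevup

Rule 1 (nasal place assimilation): /m/ precedes the alveolar consonant /t/, so it assimilates in place to [n]. /pamteegtoebub/ → panteegtoebub.
Rule 2 (stop-cluster e-epenthesis): /g/ and /t/ form a stop–stop cluster, so [e] is inserted between them. /panteegtoebub/ → panteegetoebub.
Rule 3 (intervocalic spirantization): /t/ is a stop between vowels /e/ and /o/, so it spirantizes to the fricative [s]. /b/ is a stop between vowels /e/ and /u/, so it spirantizes to the fricative [v]. /panteegetoebub/ → panteegesoevub.
Rule 4 (final devoicing): /b/ is a voiced stop in word-final position, so it devoices to [p]. /panteegesoevub/ → panteegesoevup.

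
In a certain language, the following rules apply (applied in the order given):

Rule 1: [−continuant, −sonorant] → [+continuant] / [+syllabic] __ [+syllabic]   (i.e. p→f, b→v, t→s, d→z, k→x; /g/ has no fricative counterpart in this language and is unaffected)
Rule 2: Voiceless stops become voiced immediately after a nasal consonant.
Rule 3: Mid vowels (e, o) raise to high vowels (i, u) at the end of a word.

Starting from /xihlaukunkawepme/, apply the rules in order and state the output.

Rule 1 (intervocalic spirantization): /k/ is a stop between vowels /u/ and /u/, so it spirantizes to the fricative [x]. /xihlaukunkawepme/ → xihlauxunkawepme.
Rule 2 (post-nasal voicing): /k/ is a voiceless stop immediately after the nasal /n/, so it voices to [g]. /xihlauxunkawepme/ → xihlauxungawepme.
Rule 3 (final vowel raising): /e/ is a mid vowel in word-final position, so it raises to [i]. /xihlauxungawepme/ → xihlauxungawepmi.

xihlauxungawepmi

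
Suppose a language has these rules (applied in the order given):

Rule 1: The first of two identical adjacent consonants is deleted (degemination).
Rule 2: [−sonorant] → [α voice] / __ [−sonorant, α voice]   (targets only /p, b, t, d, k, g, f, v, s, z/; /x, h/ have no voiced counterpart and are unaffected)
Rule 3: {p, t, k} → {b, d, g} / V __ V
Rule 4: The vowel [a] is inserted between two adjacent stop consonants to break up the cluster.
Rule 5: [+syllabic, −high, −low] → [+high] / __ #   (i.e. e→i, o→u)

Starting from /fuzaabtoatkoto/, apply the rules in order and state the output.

fuzaapatoatakodu

Rule 1 (degemination): no segment meets the environment; /fuzaabtoatkoto/ is unchanged.
Rule 2 (regressive voicing assimilation): /b/ precedes the voiceless obstruent /t/, so it devoices to [p] by assimilation. /fuzaabtoatkoto/ → fuzaaptoatkoto.
Rule 3 (intervocalic voicing): /t/ is a voiceless stop between vowels /o/ and /o/, so it voices to [d]. /fuzaaptoatkoto/ → fuzaaptoatkodo.
Rule 4 (stop-cluster a-epenthesis): /p/ and /t/ form a stop–stop cluster, so [a] is inserted between them. /t/ and /k/ form a stop–stop cluster, so [a] is inserted between them. /fuzaaptoatkodo/ → fuzaapatoatakodo.
Rule 5 (final vowel raising): /o/ is a mid vowel in word-final position, so it raises to [u]. /fuzaapatoatakodo/ → fuzaapatoatakodu.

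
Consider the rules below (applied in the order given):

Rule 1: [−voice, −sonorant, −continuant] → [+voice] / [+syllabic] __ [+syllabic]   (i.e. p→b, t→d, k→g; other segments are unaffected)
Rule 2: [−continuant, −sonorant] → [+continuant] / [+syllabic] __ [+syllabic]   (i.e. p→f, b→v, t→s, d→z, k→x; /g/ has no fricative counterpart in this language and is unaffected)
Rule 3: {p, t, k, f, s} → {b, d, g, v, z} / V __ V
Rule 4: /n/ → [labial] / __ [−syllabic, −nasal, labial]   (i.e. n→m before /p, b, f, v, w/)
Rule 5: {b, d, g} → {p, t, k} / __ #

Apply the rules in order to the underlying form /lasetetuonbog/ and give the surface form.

lazezezuombok

Rule 1 (intervocalic voicing): /t/ is a voiceless stop between vowels /e/ and /e/, so it voices to [d]. /t/ is a voiceless stop between vowels /e/ and /u/, so it voices to [d]. /lasetetuonbog/ → lasededuonbog.
Rule 2 (intervocalic spirantization): /d/ is a stop between vowels /e/ and /e/, so it spirantizes to the fricative [z]. /d/ is a stop between vowels /e/ and /u/, so it spirantizes to the fricative [z]. /lasededuonbog/ → lasezezuonbog.
Rule 3 (intervocalic voicing): /s/ is a voiceless obstruent between vowels /a/ and /e/, so it voices to [z]. /lasezezuonbog/ → lazezezuonbog.
Rule 4 (nasal place assimilation): /n/ precedes the labial consonant /b/, so it assimilates in place to [m]. /lazezezuonbog/ → lazezezuombog.
Rule 5 (final devoicing): /g/ is a voiced stop in word-final position, so it devoices to [k]. /lazezezuombog/ → lazezezuombok.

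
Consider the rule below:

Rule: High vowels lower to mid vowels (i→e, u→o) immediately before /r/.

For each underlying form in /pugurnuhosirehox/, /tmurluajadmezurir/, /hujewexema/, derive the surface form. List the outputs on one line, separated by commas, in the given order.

/pugurnuhosirehox/: /u/ is a high vowel immediately before /r/, so it lowers to [o]. /i/ is a high vowel immediately before /r/, so it lowers to [e]. → [pugornuhoserehox].
/tmurluajadmezurir/: /u/ is a high vowel immediately before /r/, so it lowers to [o]. /u/ is a high vowel immediately before /r/, so it lowers to [o]. /i/ is a high vowel immediately before /r/, so it lowers to [e]. → [tmorluajadmezorer].
/hujewexema/: the rule's environment is not met; surfaces unchanged as [hujewexema].

pugornuhoserehox, tmorluajadmezorer, hujewexema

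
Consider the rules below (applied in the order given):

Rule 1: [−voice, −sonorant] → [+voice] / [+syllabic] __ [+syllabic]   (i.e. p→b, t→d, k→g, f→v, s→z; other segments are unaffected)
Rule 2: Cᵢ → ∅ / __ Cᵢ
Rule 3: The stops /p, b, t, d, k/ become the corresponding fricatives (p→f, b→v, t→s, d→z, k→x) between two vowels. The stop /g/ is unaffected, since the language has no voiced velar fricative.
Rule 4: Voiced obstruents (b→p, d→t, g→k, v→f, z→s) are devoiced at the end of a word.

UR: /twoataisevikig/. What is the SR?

twoazaizevigik

Rule 1 (intervocalic voicing): /t/ is a voiceless obstruent between vowels /a/ and /a/, so it voices to [d]. /s/ is a voiceless obstruent between vowels /i/ and /e/, so it voices to [z]. /k/ is a voiceless obstruent between vowels /i/ and /i/, so it voices to [g]. /twoataisevikig/ → twoadaizevigig.
Rule 2 (degemination): no segment meets the environment; /twoadaizevigig/ is unchanged.
Rule 3 (intervocalic spirantization): /d/ is a stop between vowels /a/ and /a/, so it spirantizes to the fricative [z]. /twoadaizevigig/ → twoazaizevigig.
Rule 4 (final devoicing): /g/ is a voiced obstruent in word-final position, so it devoices to [k]. /twoazaizevigig/ → twoazaizevigik.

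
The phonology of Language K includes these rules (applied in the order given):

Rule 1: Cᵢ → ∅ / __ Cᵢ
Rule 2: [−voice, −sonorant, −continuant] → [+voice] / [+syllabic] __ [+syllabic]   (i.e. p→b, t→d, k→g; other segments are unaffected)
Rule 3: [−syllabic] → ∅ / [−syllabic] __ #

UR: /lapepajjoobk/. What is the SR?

labebajoob

Rule 1 (degemination): /jj/ is a geminate; the first /j/ deletes. /lapepajjoobk/ → lapepajoobk.
Rule 2 (intervocalic voicing): /p/ is a voiceless stop between vowels /a/ and /e/, so it voices to [b]. /p/ is a voiceless stop between vowels /e/ and /a/, so it voices to [b]. /lapepajoobk/ → labebajoobk.
Rule 3 (final cluster simplification): /k/ is the second consonant of a word-final cluster /bk/, so it deletes. /labebajoobk/ → labebajoob.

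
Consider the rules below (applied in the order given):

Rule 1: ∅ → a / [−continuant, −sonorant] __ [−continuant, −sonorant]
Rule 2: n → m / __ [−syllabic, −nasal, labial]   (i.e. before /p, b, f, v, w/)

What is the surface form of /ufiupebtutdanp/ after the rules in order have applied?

ufiupebatutadamp

Rule 1 (stop-cluster a-epenthesis): /b/ and /t/ form a stop–stop cluster, so [a] is inserted between them. /t/ and /d/ form a stop–stop cluster, so [a] is inserted between them. /ufiupebtutdanp/ → ufiupebatutadanp.
Rule 2 (nasal place assimilation): /n/ precedes the labial consonant /p/, so it assimilates in place to [m]. /ufiupebatutadanp/ → ufiupebatutadamp.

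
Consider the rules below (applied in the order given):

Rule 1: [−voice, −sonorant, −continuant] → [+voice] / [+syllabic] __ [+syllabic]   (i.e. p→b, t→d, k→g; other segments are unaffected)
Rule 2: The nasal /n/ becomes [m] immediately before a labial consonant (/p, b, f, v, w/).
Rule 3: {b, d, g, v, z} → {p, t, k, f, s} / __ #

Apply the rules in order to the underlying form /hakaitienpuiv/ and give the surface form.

Rule 1 (intervocalic voicing): /k/ is a voiceless stop between vowels /a/ and /a/, so it voices to [g]. /t/ is a voiceless stop between vowels /i/ and /i/, so it voices to [d]. /hakaitienpuiv/ → hagaidienpuiv.
Rule 2 (nasal place assimilation): /n/ precedes the labial consonant /p/, so it assimilates in place to [m]. /hagaidienpuiv/ → hagaidiempuiv.
Rule 3 (final devoicing): /v/ is a voiced obstruent in word-final position, so it devoices to [f]. /hagaidiempuiv/ → hagaidiempuif.

hagaidiempuif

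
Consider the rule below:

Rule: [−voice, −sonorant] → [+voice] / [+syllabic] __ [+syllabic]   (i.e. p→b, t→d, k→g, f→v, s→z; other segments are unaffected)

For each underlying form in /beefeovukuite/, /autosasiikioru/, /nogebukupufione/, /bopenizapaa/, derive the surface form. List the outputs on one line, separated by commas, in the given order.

beeveovuguide, audozaziigioru, nogebugubuvione, bobenizabaa

/beefeovukuite/: /f/ is a voiceless obstruent between vowels /e/ and /e/, so it voices to [v]. /k/ is a voiceless obstruent between vowels /u/ and /u/, so it voices to [g]. /t/ is a voiceless obstruent between vowels /i/ and /e/, so it voices to [d]. → [beeveovuguide].
/autosasiikioru/: /t/ is a voiceless obstruent between vowels /u/ and /o/, so it voices to [d]. /s/ is a voiceless obstruent between vowels /o/ and /a/, so it voices to [z]. /s/ is a voiceless obstruent between vowels /a/ and /i/, so it voices to [z]. /k/ is a voiceless obstruent between vowels /i/ and /i/, so it voices to [g]. → [audozaziigioru].
/nogebukupufione/: /k/ is a voiceless obstruent between vowels /u/ and /u/, so it voices to [g]. /p/ is a voiceless obstruent between vowels /u/ and /u/, so it voices to [b]. /f/ is a voiceless obstruent between vowels /u/ and /i/, so it voices to [v]. → [nogebugubuvione].
/bopenizapaa/: /p/ is a voiceless obstruent between vowels /o/ and /e/, so it voices to [b]. /p/ is a voiceless obstruent between vowels /a/ and /a/, so it voices to [b]. → [bobenizabaa].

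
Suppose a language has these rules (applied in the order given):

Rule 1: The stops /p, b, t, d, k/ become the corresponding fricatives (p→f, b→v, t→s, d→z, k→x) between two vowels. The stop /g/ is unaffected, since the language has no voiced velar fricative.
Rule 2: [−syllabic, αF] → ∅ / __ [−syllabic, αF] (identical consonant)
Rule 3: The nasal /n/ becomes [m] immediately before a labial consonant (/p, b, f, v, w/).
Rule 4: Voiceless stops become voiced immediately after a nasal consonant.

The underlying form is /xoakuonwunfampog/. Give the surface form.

xoaxuomwumfambog

Rule 1 (intervocalic spirantization): /k/ is a stop between vowels /a/ and /u/, so it spirantizes to the fricative [x]. /xoakuonwunfampog/ → xoaxuonwunfampog.
Rule 2 (degemination): no segment meets the environment; /xoaxuonwunfampog/ is unchanged.
Rule 3 (nasal place assimilation): /n/ precedes the labial consonant /w/, so it assimilates in place to [m]. /n/ precedes the labial consonant /f/, so it assimilates in place to [m]. /xoaxuonwunfampog/ → xoaxuomwumfampog.
Rule 4 (post-nasal voicing): /p/ is a voiceless stop immediately after the nasal /m/, so it voices to [b]. /xoaxuomwumfampog/ → xoaxuomwumfambog.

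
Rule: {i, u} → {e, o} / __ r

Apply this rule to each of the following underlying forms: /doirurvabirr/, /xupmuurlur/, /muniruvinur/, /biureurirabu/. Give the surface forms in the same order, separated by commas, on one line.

/doirurvabirr/: /i/ is a high vowel immediately before /r/, so it lowers to [e]. /u/ is a high vowel immediately before /r/, so it lowers to [o]. /i/ is a high vowel immediately before /r/, so it lowers to [e]. → [doerorvaberr].
/xupmuurlur/: /u/ is a high vowel immediately before /r/, so it lowers to [o]. /u/ is a high vowel immediately before /r/, so it lowers to [o]. → [xupmuorlor].
/muniruvinur/: /i/ is a high vowel immediately before /r/, so it lowers to [e]. /u/ is a high vowel immediately before /r/, so it lowers to [o]. → [muneruvinor].
/biureurirabu/: /u/ is a high vowel immediately before /r/, so it lowers to [o]. /u/ is a high vowel immediately before /r/, so it lowers to [o]. /i/ is a high vowel immediately before /r/, so it lowers to [e]. → [bioreorerabu].

doerorvaberr, xupmuorlor, muneruvinor, bioreorerabu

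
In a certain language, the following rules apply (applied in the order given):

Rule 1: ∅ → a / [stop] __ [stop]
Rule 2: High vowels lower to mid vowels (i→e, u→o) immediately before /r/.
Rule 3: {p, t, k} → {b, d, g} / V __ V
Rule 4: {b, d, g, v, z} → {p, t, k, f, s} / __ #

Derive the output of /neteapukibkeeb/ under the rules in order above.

Rule 1 (stop-cluster a-epenthesis): /b/ and /k/ form a stop–stop cluster, so [a] is inserted between them. /neteapukibkeeb/ → neteapukibakeeb.
Rule 2 (pre-rhotic lowering): no segment meets the environment; /neteapukibakeeb/ is unchanged.
Rule 3 (intervocalic voicing): /t/ is a voiceless stop between vowels /e/ and /e/, so it voices to [d]. /p/ is a voiceless stop between vowels /a/ and /u/, so it voices to [b]. /k/ is a voiceless stop between vowels /u/ and /i/, so it voices to [g]. /k/ is a voiceless stop between vowels /a/ and /e/, so it voices to [g]. /neteapukibakeeb/ → nedeabugibageeb.
Rule 4 (final devoicing): /b/ is a voiced obstruent in word-final position, so it devoices to [p]. /nedeabugibageeb/ → nedeabugibageep.

nedeabugibageep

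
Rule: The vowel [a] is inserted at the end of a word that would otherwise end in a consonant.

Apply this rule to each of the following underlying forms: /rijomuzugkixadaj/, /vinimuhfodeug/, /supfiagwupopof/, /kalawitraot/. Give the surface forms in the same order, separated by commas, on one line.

/rijomuzugkixadaj/: the form ends in the consonant /j/, so [a] is inserted word-finally. → [rijomuzugkixadaja].
/vinimuhfodeug/: the form ends in the consonant /g/, so [a] is inserted word-finally. → [vinimuhfodeuga].
/supfiagwupopof/: the form ends in the consonant /f/, so [a] is inserted word-finally. → [supfiagwupopofa].
/kalawitraot/: the form ends in the consonant /t/, so [a] is inserted word-finally. → [kalawitraota].

rijomuzugkixadaja, vinimuhfodeuga, supfiagwupopofa, kalawitraota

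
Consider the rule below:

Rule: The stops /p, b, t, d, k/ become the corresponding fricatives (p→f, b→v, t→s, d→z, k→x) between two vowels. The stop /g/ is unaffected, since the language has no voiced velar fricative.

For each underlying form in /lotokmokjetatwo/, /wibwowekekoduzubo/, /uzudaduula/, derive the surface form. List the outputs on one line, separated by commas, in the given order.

/lotokmokjetatwo/: /t/ is a stop between vowels /o/ and /o/, so it spirantizes to the fricative [s]. /t/ is a stop between vowels /e/ and /a/, so it spirantizes to the fricative [s]. → [losokmokjesatwo].
/wibwowekekoduzubo/: /k/ is a stop between vowels /e/ and /e/, so it spirantizes to the fricative [x]. /k/ is a stop between vowels /e/ and /o/, so it spirantizes to the fricative [x]. /d/ is a stop between vowels /o/ and /u/, so it spirantizes to the fricative [z]. /b/ is a stop between vowels /u/ and /o/, so it spirantizes to the fricative [v]. → [wibwowexexozuzuvo].
/uzudaduula/: /d/ is a stop between vowels /u/ and /a/, so it spirantizes to the fricative [z]. /d/ is a stop between vowels /a/ and /u/, so it spirantizes to the fricative [z]. → [uzuzazuula].

losokmokjesatwo, wibwowexexozuzuvo, uzuzazuula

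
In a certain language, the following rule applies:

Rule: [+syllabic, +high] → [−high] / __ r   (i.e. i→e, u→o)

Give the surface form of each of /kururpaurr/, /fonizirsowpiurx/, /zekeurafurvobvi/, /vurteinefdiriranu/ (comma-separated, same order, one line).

/kururpaurr/: /u/ is a high vowel immediately before /r/, so it lowers to [o]. /u/ is a high vowel immediately before /r/, so it lowers to [o]. /u/ is a high vowel immediately before /r/, so it lowers to [o]. → [kororpaorr].
/fonizirsowpiurx/: /i/ is a high vowel immediately before /r/, so it lowers to [e]. /u/ is a high vowel immediately before /r/, so it lowers to [o]. → [fonizersowpiorx].
/zekeurafurvobvi/: /u/ is a high vowel immediately before /r/, so it lowers to [o]. /u/ is a high vowel immediately before /r/, so it lowers to [o]. → [zekeoraforvobvi].
/vurteinefdiriranu/: /u/ is a high vowel immediately before /r/, so it lowers to [o]. /i/ is a high vowel immediately before /r/, so it lowers to [e]. /i/ is a high vowel immediately before /r/, so it lowers to [e]. → [vorteinefdereranu].

kororpaorr, fonizersowpiorx, zekeoraforvobvi, vorteinefdereranu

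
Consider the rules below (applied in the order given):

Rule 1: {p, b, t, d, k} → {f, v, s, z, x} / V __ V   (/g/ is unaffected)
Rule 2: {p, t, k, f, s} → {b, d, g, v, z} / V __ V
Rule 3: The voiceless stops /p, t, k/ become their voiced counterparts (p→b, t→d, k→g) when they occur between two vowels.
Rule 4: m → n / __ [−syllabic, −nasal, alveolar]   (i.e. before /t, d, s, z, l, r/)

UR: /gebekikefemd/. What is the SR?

gevexixevend

Rule 1 (intervocalic spirantization): /b/ is a stop between vowels /e/ and /e/, so it spirantizes to the fricative [v]. /k/ is a stop between vowels /e/ and /i/, so it spirantizes to the fricative [x]. /k/ is a stop between vowels /i/ and /e/, so it spirantizes to the fricative [x]. /gebekikefemd/ → gevexixefemd.
Rule 2 (intervocalic voicing): /f/ is a voiceless obstruent between vowels /e/ and /e/, so it voices to [v]. /gevexixefemd/ → gevexixevemd.
Rule 3 (intervocalic voicing): no segment meets the environment; /gevexixevemd/ is unchanged.
Rule 4 (nasal place assimilation): /m/ precedes the alveolar consonant /d/, so it assimilates in place to [n]. /gevexixevemd/ → gevexixevend.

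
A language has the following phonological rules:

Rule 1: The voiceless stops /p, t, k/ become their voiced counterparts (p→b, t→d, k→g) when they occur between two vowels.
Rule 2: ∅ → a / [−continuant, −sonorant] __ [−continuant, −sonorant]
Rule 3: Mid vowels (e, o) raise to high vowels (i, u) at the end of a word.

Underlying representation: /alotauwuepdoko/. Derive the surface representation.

Rule 1 (intervocalic voicing): /t/ is a voiceless stop between vowels /o/ and /a/, so it voices to [d]. /k/ is a voiceless stop between vowels /o/ and /o/, so it voices to [g]. /alotauwuepdoko/ → alodauwuepdogo.
Rule 2 (stop-cluster a-epenthesis): /p/ and /d/ form a stop–stop cluster, so [a] is inserted between them. /alodauwuepdogo/ → alodauwuepadogo.
Rule 3 (final vowel raising): /o/ is a mid vowel in word-final position, so it raises to [u]. /alodauwuepadogo/ → alodauwuepadogu.

alodauwuepadogu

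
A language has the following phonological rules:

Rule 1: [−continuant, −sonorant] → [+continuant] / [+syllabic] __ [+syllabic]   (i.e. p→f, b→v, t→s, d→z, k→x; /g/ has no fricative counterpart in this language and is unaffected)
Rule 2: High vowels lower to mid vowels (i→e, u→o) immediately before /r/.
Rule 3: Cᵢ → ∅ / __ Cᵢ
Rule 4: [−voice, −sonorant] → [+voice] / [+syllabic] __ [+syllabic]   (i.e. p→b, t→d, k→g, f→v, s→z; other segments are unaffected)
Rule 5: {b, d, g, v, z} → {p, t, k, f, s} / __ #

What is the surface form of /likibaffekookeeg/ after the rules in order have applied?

Rule 1 (intervocalic spirantization): /k/ is a stop between vowels /i/ and /i/, so it spirantizes to the fricative [x]. /b/ is a stop between vowels /i/ and /a/, so it spirantizes to the fricative [v]. /k/ is a stop between vowels /e/ and /o/, so it spirantizes to the fricative [x]. /k/ is a stop between vowels /o/ and /e/, so it spirantizes to the fricative [x]. /likibaffekookeeg/ → lixivaffexooxeeg.
Rule 2 (pre-rhotic lowering): no segment meets the environment; /lixivaffexooxeeg/ is unchanged.
Rule 3 (degemination): /ff/ is a geminate; the first /f/ deletes. /lixivaffexooxeeg/ → lixivafexooxeeg.
Rule 4 (intervocalic voicing): /f/ is a voiceless obstruent between vowels /a/ and /e/, so it voices to [v]. /lixivafexooxeeg/ → lixivavexooxeeg.
Rule 5 (final devoicing): /g/ is a voiced obstruent in word-final position, so it devoices to [k]. /lixivavexooxeeg/ → lixivavexooxeek.

lixivavexooxeek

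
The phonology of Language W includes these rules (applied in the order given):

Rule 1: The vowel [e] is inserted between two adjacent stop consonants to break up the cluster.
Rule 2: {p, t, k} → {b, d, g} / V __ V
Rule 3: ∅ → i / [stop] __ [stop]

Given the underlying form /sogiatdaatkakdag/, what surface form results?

sogiadedaadegagedag

Rule 1 (stop-cluster e-epenthesis): /t/ and /d/ form a stop–stop cluster, so [e] is inserted between them. /t/ and /k/ form a stop–stop cluster, so [e] is inserted between them. /k/ and /d/ form a stop–stop cluster, so [e] is inserted between them. /sogiatdaatkakdag/ → sogiatedaatekakedag.
Rule 2 (intervocalic voicing): /t/ is a voiceless stop between vowels /a/ and /e/, so it voices to [d]. /t/ is a voiceless stop between vowels /a/ and /e/, so it voices to [d]. /k/ is a voiceless stop between vowels /e/ and /a/, so it voices to [g]. /k/ is a voiceless stop between vowels /a/ and /e/, so it voices to [g]. /sogiatedaatekakedag/ → sogiadedaadegagedag.
Rule 3 (stop-cluster i-epenthesis): no segment meets the environment; /sogiadedaadegagedag/ is unchanged.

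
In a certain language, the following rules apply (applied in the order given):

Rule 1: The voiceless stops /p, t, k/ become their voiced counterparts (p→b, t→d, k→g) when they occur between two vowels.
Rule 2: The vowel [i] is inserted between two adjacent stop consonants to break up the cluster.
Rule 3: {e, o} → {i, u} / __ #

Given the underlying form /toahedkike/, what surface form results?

Rule 1 (intervocalic voicing): /k/ is a voiceless stop between vowels /i/ and /e/, so it voices to [g]. /toahedkike/ → toahedkige.
Rule 2 (stop-cluster i-epenthesis): /d/ and /k/ form a stop–stop cluster, so [i] is inserted between them. /toahedkige/ → toahedikige.
Rule 3 (final vowel raising): /e/ is a mid vowel in word-final position, so it raises to [i]. /toahedikige/ → toahedikigi.

toahedikigi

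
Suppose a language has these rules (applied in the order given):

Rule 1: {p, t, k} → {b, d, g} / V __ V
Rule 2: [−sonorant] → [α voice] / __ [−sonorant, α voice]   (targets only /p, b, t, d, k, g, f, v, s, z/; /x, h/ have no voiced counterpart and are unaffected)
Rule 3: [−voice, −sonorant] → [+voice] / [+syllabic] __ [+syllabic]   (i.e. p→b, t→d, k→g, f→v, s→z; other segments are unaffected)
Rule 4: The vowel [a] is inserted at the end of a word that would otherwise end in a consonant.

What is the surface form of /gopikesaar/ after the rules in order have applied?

Rule 1 (intervocalic voicing): /p/ is a voiceless stop between vowels /o/ and /i/, so it voices to [b]. /k/ is a voiceless stop between vowels /i/ and /e/, so it voices to [g]. /gopikesaar/ → gobigesaar.
Rule 2 (regressive voicing assimilation): no segment meets the environment; /gobigesaar/ is unchanged.
Rule 3 (intervocalic voicing): /s/ is a voiceless obstruent between vowels /e/ and /a/, so it voices to [z]. /gobigesaar/ → gobigezaar.
Rule 4 (final a-epenthesis): the form ends in the consonant /r/, so [a] is inserted word-finally. /gobigezaar/ → gobigezaara.

gobigezaara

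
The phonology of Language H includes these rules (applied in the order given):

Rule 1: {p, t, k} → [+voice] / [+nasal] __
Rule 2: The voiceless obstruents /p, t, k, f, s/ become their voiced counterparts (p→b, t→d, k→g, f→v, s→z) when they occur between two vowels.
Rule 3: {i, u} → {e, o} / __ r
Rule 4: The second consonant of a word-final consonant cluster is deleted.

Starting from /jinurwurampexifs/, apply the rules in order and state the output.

jinorworambexif

Rule 1 (post-nasal voicing): /p/ is a voiceless stop immediately after the nasal /m/, so it voices to [b]. /jinurwurampexifs/ → jinurwurambexifs.
Rule 2 (intervocalic voicing): no segment meets the environment; /jinurwurambexifs/ is unchanged.
Rule 3 (pre-rhotic lowering): /u/ is a high vowel immediately before /r/, so it lowers to [o]. /u/ is a high vowel immediately before /r/, so it lowers to [o]. /jinurwurambexifs/ → jinorworambexifs.
Rule 4 (final cluster simplification): /s/ is the second consonant of a word-final cluster /fs/, so it deletes. /jinorworambexifs/ → jinorworambexif.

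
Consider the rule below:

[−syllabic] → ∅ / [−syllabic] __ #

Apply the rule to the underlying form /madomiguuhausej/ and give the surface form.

No segment of /madomiguuhausej/ meets the structural description of the rule, so the form surfaces unchanged.

madomiguuhausej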